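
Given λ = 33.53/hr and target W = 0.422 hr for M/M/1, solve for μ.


W = 1/(μ−λ) ⇒ μ − λ = 1/W = 1/0.422 = 2.3697
μ = λ + 1/W = 33.53 + 2.3697 = 35.8997 per hr

Final: 35.8997 /hr


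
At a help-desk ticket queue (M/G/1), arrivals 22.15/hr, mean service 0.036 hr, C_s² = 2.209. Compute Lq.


ρ = λ·E[S] = 22.15·0.036 = 0.7974
Lq = ρ²(1+C_s²)/(2(1−ρ)) = 0.6358·(1+2.209)/(2·0.2026)
= 0.6358·3.2090/0.4052 = 5.03562

Final: 5.03562


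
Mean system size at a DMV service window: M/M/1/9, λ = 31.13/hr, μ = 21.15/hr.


ρ = 31.13/21.15 = 1.4719
L = ρ[1 − (K+1)ρ^K + Kρ^(K+1)] / [(1−ρ)(1−ρ^(K+1))]
Numerator: 1.4719·(1 − 10·32.420428 + 9·47.718578) = 156.404951
Denominator: (-0.4719)·(-46.718578) = 22.044984
L = 156.404951/22.044984 = 7.0948

Final: 7.0948


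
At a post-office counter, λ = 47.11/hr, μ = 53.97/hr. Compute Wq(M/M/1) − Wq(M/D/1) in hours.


ρ = 47.11/53.97 = 0.8729
Wq(M/M/1) = ρ/(μ−λ) = 0.8729/6.86 = 0.12724 hr
Wq(M/D/1) = ρ/(2(μ−λ)) = 0.06362 hr
Savings = 0.12724 − 0.06362 = 0.06362 hr

Final: 0.06362 hr


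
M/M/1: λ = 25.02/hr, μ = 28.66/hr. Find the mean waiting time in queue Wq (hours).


ρ = 25.02/28.66 = 0.8730
Wq = ρ/(μ−λ) = 0.8730/(28.66 − 25.02) = 0.8730/3.64 = 0.2398 hr

Final: 0.2398 hr


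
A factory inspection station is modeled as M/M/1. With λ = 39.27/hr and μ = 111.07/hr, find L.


ρ = λ/μ = 39.27/111.07 = 0.3536
L = ρ/(1−ρ) = 0.3536/(1 − 0.3536) = 0.3536/0.6464 = 0.5469

Final: 0.5469


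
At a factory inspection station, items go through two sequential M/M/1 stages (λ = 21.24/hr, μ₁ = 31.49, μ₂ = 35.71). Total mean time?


Each node sees arrival rate λ = 21.24/hr (tandem ⇒ throughput preserved).
W₁ = 1/(μ₁−λ) = 1/(31.49−21.24) = 0.09756 hr
W₂ = 1/(μ₂−λ) = 1/(35.71−21.24) = 0.06911 hr
W_total = W₁ + W₂ = 0.09756 + 0.06911 = 0.16667 hr

Final: 0.16667 hr


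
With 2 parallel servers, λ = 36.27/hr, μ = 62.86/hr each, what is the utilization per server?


ρ = λ/(cμ) = 36.27/(2·62.86) = 36.27/125.72 = 0.2885

Final: 0.2885


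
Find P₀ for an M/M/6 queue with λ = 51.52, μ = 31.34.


a = λ/μ = 51.52/31.34 = 1.6439; ρ = a/c = 0.2740
Σ_{k=0}^{5} a^k/k! (terms k=0..5) = 1.00000 + 1.64391 + 1.35121 + 0.74042 + 0.30430 + 0.10005 = 5.13988
Tail: a^6/(6!(1−ρ)) = 19.73609/(720·0.7260) = 0.03776
P₀ = 1/(5.13988 + 0.03776) = 1/5.17764 = 0.193138

Final: 0.193138


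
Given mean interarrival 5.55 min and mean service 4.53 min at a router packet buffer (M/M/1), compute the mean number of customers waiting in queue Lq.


λ = 60/5.55 = 10.8108 /hr
μ = 60/4.53 = 13.2450 /hr
ρ = λ/μ = 10.8108/13.2450 = 0.8162
Lq = ρ²/(1−ρ) = 0.6662/0.1838 = 3.6250

Final: 3.6250


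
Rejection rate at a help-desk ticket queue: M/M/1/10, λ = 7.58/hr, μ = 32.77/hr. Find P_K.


ρ = λ/μ = 7.58/32.77 = 0.2313
P_K = (1−ρ)ρ^K/(1−ρ^(K+1)) = (0.7687·0.0000004385)/(1 − 0.0000001014)
= 0.0000003370/1.000000 = 0.0000003370

Final: 0.0000003370


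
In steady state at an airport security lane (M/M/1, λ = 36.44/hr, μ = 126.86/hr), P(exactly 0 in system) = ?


ρ = 36.44/126.86 = 0.2872
P_n = (1−ρ)·ρ^n = (1 − 0.2872)·0.2872^0 = 0.7128·1.000000 = 0.712754

Final: 0.712754


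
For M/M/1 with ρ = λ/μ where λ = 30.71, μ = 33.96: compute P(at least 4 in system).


ρ = 30.71/33.96 = 0.9043
P(N ≥ n) = ρ^n = 0.9043^4 = 0.668727

Final: 0.668727


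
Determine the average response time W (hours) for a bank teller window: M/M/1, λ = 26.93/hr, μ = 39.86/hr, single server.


W = 1/(μ−λ) = 1/(39.86 − 26.93) = 1/12.93 = 0.07734 hr

Final: 0.07734 hr


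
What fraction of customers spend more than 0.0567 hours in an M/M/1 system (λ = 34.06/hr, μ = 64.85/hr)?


W ~ Exponential(μ−λ) for M/M/1.
μ − λ = 64.85 − 34.06 = 30.7900
P(W > t) = e^{−(μ−λ)t} = e^{−1.7458} = 0.174507

Final: 0.174507


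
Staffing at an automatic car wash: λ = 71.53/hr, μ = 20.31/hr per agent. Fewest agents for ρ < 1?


Stability requires cμ > λ ⇔ c > λ/μ.
λ/μ = 71.53/20.31 = 3.5219
Minimum integer c = ⌊3.5219⌋ + 1 = 4
Check: 4·20.31 = 81.24 > 71.53, while 3·20.31 = 60.93 ≤ 71.53

Final: 4 servers


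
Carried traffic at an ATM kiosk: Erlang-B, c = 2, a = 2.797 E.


B(2,2.797) = 0.507434 (Erlang-B)
Carried load = a(1 − B) = 2.797·(1 − 0.507434) = 2.797·0.492566 = 1.3777 E

Final: 1.3777 Erlangs


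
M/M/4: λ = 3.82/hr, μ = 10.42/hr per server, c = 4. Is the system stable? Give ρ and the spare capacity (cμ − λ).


Total capacity cμ = 4·10.42 = 41.68/hr
ρ = λ/(cμ) = 3.82/41.68 = 0.09165
Stable ⇔ ρ < 1: YES
Spare capacity = cμ − λ = 41.68 − 3.82 = 37.86/hr

Final: ρ = 0.09165; stable; margin = 37.86/hr


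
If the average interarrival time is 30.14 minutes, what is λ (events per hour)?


λ = 1/(interarrival time) in consistent units.
1 hour = 60 min, so λ = 60/30.14 = 1.9907 per hour

Final: 1.9907 /hr


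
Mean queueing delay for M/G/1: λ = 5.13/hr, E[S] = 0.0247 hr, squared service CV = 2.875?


ρ = λ·E[S] = 5.13·0.0247 = 0.1267
E[S²] = E[S]²(1+C_s²) = 0.0247²·(1+2.875) = 0.002364
Wq = λ·E[S²]/(2(1−ρ)) = 5.13·0.002364/(2·0.8733) = 0.006944 hr

Final: 0.006944 hr


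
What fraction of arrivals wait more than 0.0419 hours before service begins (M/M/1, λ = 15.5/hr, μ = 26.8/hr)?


ρ = 15.5/26.8 = 0.5784
P(Wq > t) = ρ·e^{−(μ−λ)t} = 0.5784·e^{−0.4735}
= 0.5784·0.622837 = 0.360223

Final: 0.360223


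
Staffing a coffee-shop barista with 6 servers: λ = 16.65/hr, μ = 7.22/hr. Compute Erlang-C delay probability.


a = λ/μ = 2.3061; ρ = a/6 = 0.3843
P₀ = 0.099301 (from M/M/c formula)
C(c,a) = [a^c/(c!(1−ρ))]·P₀ = [150.40499/(720·0.6157)]·0.099301
= 0.33931·0.099301 = 0.033694

Final: 0.033694


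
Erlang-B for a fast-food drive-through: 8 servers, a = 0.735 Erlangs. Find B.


B(c,a) = (a^c/c!) / Σ_{k=0}^{c} a^k/k!
a^8/8! = 0.000002112
Σ terms (k=0..8): 1.00000 + 0.73500 + 0.27011 + 0.06618 + 0.01216 + 0.001788 + 0.0002190 + 0.00002299 + 0.000002112 = 2.085482
B = 0.000002112/2.085482 = 0.000001013

Final: 0.000001013


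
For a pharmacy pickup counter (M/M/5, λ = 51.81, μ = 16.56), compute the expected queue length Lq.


a = λ/μ = 3.1286; ρ = a/5 = 0.6257
P₀ = 0.040334
Lq = P₀·a^c·ρ / (c!·(1−ρ)²) = 0.040334·299.75491·0.6257/(120·0.14008)
= 0.45005

Final: 0.45005


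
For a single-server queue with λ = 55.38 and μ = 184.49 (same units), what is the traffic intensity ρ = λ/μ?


ρ = λ/μ = 55.38/184.49 = 0.3002

Final: 0.3002


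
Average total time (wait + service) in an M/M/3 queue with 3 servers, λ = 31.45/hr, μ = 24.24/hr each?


a = 1.2974; ρ = 0.4325; P₀ = 0.264514
Lq = P₀·a^c·ρ/(c!(1−ρ)²) = 0.12929
Wq = Lq/λ = 0.12929/31.45 = 0.004111 hr
W = Wq + 1/μ = 0.004111 + 0.04125 = 0.04537 hr

Final: 0.04537 hr


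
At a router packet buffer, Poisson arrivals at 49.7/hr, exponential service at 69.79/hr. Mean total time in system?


W = 1/(μ−λ) = 1/(69.79 − 49.7) = 1/20.09 = 0.04978 hr

Final: 0.04978 hr


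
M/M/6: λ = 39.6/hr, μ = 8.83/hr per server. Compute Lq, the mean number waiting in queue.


a = λ/μ = 4.4847; ρ = a/6 = 0.7475
P₀ = 0.009320
Lq = P₀·a^c·ρ / (c!·(1−ρ)²) = 0.009320·8135.92421·0.7475/(720·0.06378)
= 1.23426

Final: 1.23426


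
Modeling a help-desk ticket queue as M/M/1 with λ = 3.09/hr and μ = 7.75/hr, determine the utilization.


ρ = λ/μ = 3.09/7.75 = 0.3987

Final: 0.3987


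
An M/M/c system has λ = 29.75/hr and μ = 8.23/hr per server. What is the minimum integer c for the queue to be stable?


Stability requires cμ > λ ⇔ c > λ/μ.
λ/μ = 29.75/8.23 = 3.6148
Minimum integer c = ⌊3.6148⌋ + 1 = 4
Check: 4·8.23 = 32.92 > 29.75, while 3·8.23 = 24.69 ≤ 29.75

Final: 4 servers


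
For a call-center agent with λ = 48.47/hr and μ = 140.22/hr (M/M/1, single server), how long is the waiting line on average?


ρ = 48.47/140.22 = 0.3457
Lq = ρ²/(1−ρ) = 0.1195/0.6543 = 0.1826

Final: 0.1826


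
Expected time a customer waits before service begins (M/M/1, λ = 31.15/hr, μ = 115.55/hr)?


ρ = 31.15/115.55 = 0.2696
Wq = ρ/(μ−λ) = 0.2696/(115.55 − 31.15) = 0.2696/84.40 = 0.003194 hr

Final: 0.003194 hr


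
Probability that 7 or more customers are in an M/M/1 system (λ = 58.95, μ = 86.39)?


ρ = 58.95/86.39 = 0.6824
P(N ≥ n) = ρ^n = 0.6824^7 = 0.068888

Final: 0.068888


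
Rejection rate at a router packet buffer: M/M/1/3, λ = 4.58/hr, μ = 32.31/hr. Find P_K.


ρ = λ/μ = 4.58/32.31 = 0.1418
P_K = (1−ρ)ρ^K/(1−ρ^(K+1)) = (0.8582·0.002848)/(1 − 0.0004038)
= 0.002445/0.999596 = 0.002446

Final: 0.002446


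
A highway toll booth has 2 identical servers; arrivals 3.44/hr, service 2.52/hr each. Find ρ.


ρ = λ/(cμ) = 3.44/(2·2.52) = 3.44/5.04 = 0.6825

Final: 0.6825


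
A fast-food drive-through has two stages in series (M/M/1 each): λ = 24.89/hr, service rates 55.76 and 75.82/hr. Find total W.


Each node sees arrival rate λ = 24.89/hr (tandem ⇒ throughput preserved).
W₁ = 1/(μ₁−λ) = 1/(55.76−24.89) = 0.03239 hr
W₂ = 1/(μ₂−λ) = 1/(75.82−24.89) = 0.01963 hr
W_total = W₁ + W₂ = 0.03239 + 0.01963 = 0.05203 hr

Final: 0.05203 hr


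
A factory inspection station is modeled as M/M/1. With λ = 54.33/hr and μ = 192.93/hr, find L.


ρ = λ/μ = 54.33/192.93 = 0.2816
L = ρ/(1−ρ) = 0.2816/(1 − 0.2816) = 0.2816/0.7184 = 0.3920

Final: 0.3920


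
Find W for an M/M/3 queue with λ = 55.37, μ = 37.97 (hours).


a = 1.4583; ρ = 0.4861; P₀ = 0.220887
Lq = P₀·a^c·ρ/(c!(1−ρ)²) = 0.21011
Wq = Lq/λ = 0.21011/55.37 = 0.003795 hr
W = Wq + 1/μ = 0.003795 + 0.02634 = 0.03013 hr

Final: 0.03013 hr


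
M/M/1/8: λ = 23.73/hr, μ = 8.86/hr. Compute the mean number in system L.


ρ = 23.73/8.86 = 2.6783
L = ρ[1 − (K+1)ρ^K + Kρ^(K+1)] / [(1−ρ)(1−ρ^(K+1))]
Numerator: 2.6783·(1 − 9·2647.964331 + 8·7092.121170) = 88133.890610
Denominator: (-1.6783)·(-7091.121170) = 11901.238352
L = 88133.890610/11901.238352 = 7.4054

Final: 7.4054


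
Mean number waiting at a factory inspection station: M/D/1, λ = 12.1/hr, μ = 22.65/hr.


ρ = 12.1/22.65 = 0.5342
M/D/1: Lq = ρ²/(2(1−ρ)) = 0.2854/(2·0.4658) = 0.30635

Final: 0.30635


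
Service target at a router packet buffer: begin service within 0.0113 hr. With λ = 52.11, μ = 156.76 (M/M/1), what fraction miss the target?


ρ = 52.11/156.76 = 0.3324
P(Wq > t) = ρ·e^{−(μ−λ)t} = 0.3324·e^{−1.1825}
= 0.3324·0.306498 = 0.101886

Final: 0.101886


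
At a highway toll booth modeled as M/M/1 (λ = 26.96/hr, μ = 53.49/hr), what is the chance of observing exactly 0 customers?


ρ = 26.96/53.49 = 0.5040
P_n = (1−ρ)·ρ^n = (1 − 0.5040)·0.5040^0 = 0.4960·1.000000 = 0.495981

Final: 0.495981


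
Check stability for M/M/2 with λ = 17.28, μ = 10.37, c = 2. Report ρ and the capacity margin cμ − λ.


Total capacity cμ = 2·10.37 = 20.74/hr
ρ = λ/(cμ) = 17.28/20.74 = 0.8332
Stable ⇔ ρ < 1: YES
Spare capacity = cμ − λ = 20.74 − 17.28 = 3.46/hr

Final: ρ = 0.8332; stable; margin = 3.46/hr


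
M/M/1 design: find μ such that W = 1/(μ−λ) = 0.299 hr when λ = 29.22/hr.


W = 1/(μ−λ) ⇒ μ − λ = 1/W = 1/0.299 = 3.3445
μ = λ + 1/W = 29.22 + 3.3445 = 32.5645 per hr

Final: 32.5645 /hr


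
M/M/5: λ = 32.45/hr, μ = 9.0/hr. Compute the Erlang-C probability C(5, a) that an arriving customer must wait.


a = λ/μ = 3.6056; ρ = a/5 = 0.7211
P₀ = 0.022641 (from M/M/c formula)
C(c,a) = [a^c/(c!(1−ρ))]·P₀ = [609.34178/(120·0.2789)]·0.022641
= 18.20742·0.022641 = 0.412243

Final: 0.412243


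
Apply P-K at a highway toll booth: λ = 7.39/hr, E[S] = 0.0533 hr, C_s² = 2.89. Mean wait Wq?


ρ = λ·E[S] = 7.39·0.0533 = 0.3939
E[S²] = E[S]²(1+C_s²) = 0.0533²·(1+2.89) = 0.011051
Wq = λ·E[S²]/(2(1−ρ)) = 7.39·0.011051/(2·0.6061) = 0.06737 hr

Final: 0.06737 hr


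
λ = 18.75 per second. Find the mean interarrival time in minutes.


Mean interarrival time = 1/λ = 1/18.75 second = 0.05333 second
In minutes: 0.05333 × 0.0166667 = 0.0008889 min

Final: 0.0008889 min


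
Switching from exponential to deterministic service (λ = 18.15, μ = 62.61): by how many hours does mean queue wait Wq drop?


ρ = 18.15/62.61 = 0.2899
Wq(M/M/1) = ρ/(μ−λ) = 0.2899/44.46 = 0.006520 hr
Wq(M/D/1) = ρ/(2(μ−λ)) = 0.003260 hr
Savings = 0.006520 − 0.003260 = 0.003260 hr

Final: 0.003260 hr


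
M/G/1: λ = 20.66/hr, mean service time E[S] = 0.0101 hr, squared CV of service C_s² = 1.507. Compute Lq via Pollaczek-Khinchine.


ρ = λ·E[S] = 20.66·0.0101 = 0.2087
Lq = ρ²(1+C_s²)/(2(1−ρ)) = 0.04354·(1+1.507)/(2·0.7913)
= 0.04354·2.5070/1.5827 = 0.06897

Final: 0.06897


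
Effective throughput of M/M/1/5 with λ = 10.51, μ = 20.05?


ρ = 0.5242; P_K = (1−ρ)ρ^5/(1−ρ^6) = 0.019230
λ_eff = λ(1 − P_K) = 10.51·(1 − 0.019230) = 10.51·0.980770 = 10.3079 /hr

Final: 10.3079 /hr


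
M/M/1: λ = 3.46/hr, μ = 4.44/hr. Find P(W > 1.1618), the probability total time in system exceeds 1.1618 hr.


W ~ Exponential(μ−λ) for M/M/1.
μ − λ = 4.44 − 3.46 = 0.9800
P(W > t) = e^{−(μ−λ)t} = e^{−1.1386} = 0.320279

Final: 0.320279


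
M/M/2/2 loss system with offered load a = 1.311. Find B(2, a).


B(c,a) = (a^c/c!) / Σ_{k=0}^{c} a^k/k!
a^2/2! = 0.859360
Σ terms (k=0..2): 1.00000 + 1.31100 + 0.85936 = 3.170361
B = 0.859360/3.170361 = 0.271061

Final: 0.271061


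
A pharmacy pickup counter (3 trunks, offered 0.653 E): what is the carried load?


B(3,0.653) = 0.024264 (Erlang-B)
Carried load = a(1 − B) = 0.653·(1 − 0.024264) = 0.653·0.975736 = 0.6372 E

Final: 0.6372 Erlangs


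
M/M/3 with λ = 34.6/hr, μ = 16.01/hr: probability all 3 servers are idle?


a = λ/μ = 34.6/16.01 = 2.1611; ρ = a/c = 0.7204
Σ_{k=0}^{2} a^k/k! (terms k=0..2) = 1.00000 + 2.16115 + 2.33528 = 5.49643
Tail: a^3/(3!(1−ρ)) = 10.09379/(6·0.2796) = 6.01644
P₀ = 1/(5.49643 + 6.01644) = 1/11.51287 = 0.086859

Final: 0.086859


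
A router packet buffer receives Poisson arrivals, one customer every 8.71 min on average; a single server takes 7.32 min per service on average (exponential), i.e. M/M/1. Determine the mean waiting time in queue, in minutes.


λ = 60/8.71 = 6.8886 /hr
μ = 60/7.32 = 8.1967 /hr
ρ = λ/μ = 6.8886/8.1967 = 0.8404
Wq = ρ/(μ−λ) = 0.8404/(8.1967−6.8886) = 0.64247 hr
In minutes: 0.64247·60 = 38.548 min

Final: 38.548 min


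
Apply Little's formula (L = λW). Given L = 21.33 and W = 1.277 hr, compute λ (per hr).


λ = L/W = 21.33/1.277 = 16.7032 /hr

Final: 16.7032 /hr


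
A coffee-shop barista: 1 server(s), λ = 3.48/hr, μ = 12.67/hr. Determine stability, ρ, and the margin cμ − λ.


Total capacity cμ = 1·12.67 = 12.67/hr
ρ = λ/(cμ) = 3.48/12.67 = 0.2747
Stable ⇔ ρ < 1: YES
Spare capacity = cμ − λ = 12.67 − 3.48 = 9.19/hr

Final: ρ = 0.2747; stable; margin = 9.19/hr


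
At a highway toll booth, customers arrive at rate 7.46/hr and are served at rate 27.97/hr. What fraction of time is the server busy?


ρ = λ/μ = 7.46/27.97 = 0.2667

Final: 0.2667


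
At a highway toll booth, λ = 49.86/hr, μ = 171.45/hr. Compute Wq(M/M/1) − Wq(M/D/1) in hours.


ρ = 49.86/171.45 = 0.2908
Wq(M/M/1) = ρ/(μ−λ) = 0.2908/121.59 = 0.002392 hr
Wq(M/D/1) = ρ/(2(μ−λ)) = 0.001196 hr
Savings = 0.002392 − 0.001196 = 0.001196 hr

Final: 0.001196 hr


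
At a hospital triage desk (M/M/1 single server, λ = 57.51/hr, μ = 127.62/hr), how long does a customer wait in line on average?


ρ = 57.51/127.62 = 0.4506
Wq = ρ/(μ−λ) = 0.4506/(127.62 − 57.51) = 0.4506/70.11 = 0.006428 hr

Final: 0.006428 hr


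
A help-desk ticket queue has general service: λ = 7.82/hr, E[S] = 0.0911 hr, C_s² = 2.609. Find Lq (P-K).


ρ = λ·E[S] = 7.82·0.0911 = 0.7124
Lq = ρ²(1+C_s²)/(2(1−ρ)) = 0.5075·(1+2.609)/(2·0.2876)
= 0.5075·3.6090/0.5752 = 3.18435

Final: 3.18435


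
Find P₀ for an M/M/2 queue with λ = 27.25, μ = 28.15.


a = λ/μ = 27.25/28.15 = 0.9680; ρ = a/c = 0.4840
Σ_{k=0}^{1} a^k/k! (terms k=0..1) = 1.00000 + 0.96803 = 1.96803
Tail: a^2/(2!(1−ρ)) = 0.93708/(2·0.5160) = 0.90805
P₀ = 1/(1.96803 + 0.90805) = 1/2.87608 = 0.347696

Final: 0.347696


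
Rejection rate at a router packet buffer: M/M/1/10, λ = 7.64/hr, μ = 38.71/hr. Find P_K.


ρ = λ/μ = 7.64/38.71 = 0.1974
P_K = (1−ρ)ρ^K/(1−ρ^(K+1)) = (0.8026·0.00000008968)/(1 − 0.00000001770)
= 0.00000007198/1.000000 = 0.00000007198

Final: 0.00000007198


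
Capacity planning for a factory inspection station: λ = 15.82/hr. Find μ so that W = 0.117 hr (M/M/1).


W = 1/(μ−λ) ⇒ μ − λ = 1/W = 1/0.117 = 8.5470
μ = λ + 1/W = 15.82 + 8.5470 = 24.3670 per hr

Final: 24.3670 /hr


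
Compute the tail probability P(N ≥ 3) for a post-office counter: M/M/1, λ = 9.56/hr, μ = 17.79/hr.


ρ = 9.56/17.79 = 0.5374
P(N ≥ n) = ρ^n = 0.5374^3 = 0.155184

Final: 0.155184


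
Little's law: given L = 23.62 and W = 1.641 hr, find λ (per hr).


λ = L/W = 23.62/1.641 = 14.3937 /hr

Final: 14.3937 /hr


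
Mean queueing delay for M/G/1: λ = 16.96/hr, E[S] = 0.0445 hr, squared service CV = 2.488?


ρ = λ·E[S] = 16.96·0.0445 = 0.7547
E[S²] = E[S]²(1+C_s²) = 0.0445²·(1+2.488) = 0.006907
Wq = λ·E[S²]/(2(1−ρ)) = 16.96·0.006907/(2·0.2453) = 0.23880 hr

Final: 0.23880 hr


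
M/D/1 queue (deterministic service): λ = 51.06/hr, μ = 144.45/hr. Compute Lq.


ρ = 51.06/144.45 = 0.3535
M/D/1: Lq = ρ²/(2(1−ρ)) = 0.1249/(2·0.6465) = 0.09663

Final: 0.09663


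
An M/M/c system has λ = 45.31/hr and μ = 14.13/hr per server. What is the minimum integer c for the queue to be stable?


Stability requires cμ > λ ⇔ c > λ/μ.
λ/μ = 45.31/14.13 = 3.2067
Minimum integer c = ⌊3.2067⌋ + 1 = 4
Check: 4·14.13 = 56.52 > 45.31, while 3·14.13 = 42.39 ≤ 45.31

Final: 4 servers


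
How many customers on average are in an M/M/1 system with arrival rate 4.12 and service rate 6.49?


ρ = λ/μ = 4.12/6.49 = 0.6348
L = ρ/(1−ρ) = 0.6348/(1 − 0.6348) = 0.6348/0.3652 = 1.7384

Final: 1.7384


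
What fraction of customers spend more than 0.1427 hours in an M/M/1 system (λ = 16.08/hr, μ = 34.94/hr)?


W ~ Exponential(μ−λ) for M/M/1.
μ − λ = 34.94 − 16.08 = 18.8600
P(W > t) = e^{−(μ−λ)t} = e^{−2.6913} = 0.067791

Final: 0.067791


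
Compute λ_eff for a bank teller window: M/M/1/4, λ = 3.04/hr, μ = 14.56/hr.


ρ = 0.2088; P_K = (1−ρ)ρ^4/(1−ρ^5) = 0.001504
λ_eff = λ(1 − P_K) = 3.04·(1 − 0.001504) = 3.04·0.998496 = 3.0354 /hr

Final: 3.0354 /hr


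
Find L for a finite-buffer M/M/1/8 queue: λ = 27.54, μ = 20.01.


ρ = 27.54/20.01 = 1.3763
L = ρ[1 − (K+1)ρ^K + Kρ^(K+1)] / [(1−ρ)(1−ρ^(K+1))]
Numerator: 1.3763·(1 − 9·12.874631 + 8·17.719507) = 37.001287
Denominator: (-0.3763)·(-16.719507) = 6.291748
L = 37.001287/6.291748 = 5.8809

Final: 5.8809


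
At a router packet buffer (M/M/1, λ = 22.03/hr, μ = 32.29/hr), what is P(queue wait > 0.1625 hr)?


ρ = 22.03/32.29 = 0.6823
P(Wq > t) = ρ·e^{−(μ−λ)t} = 0.6823·e^{−1.6672}
= 0.6823·0.188765 = 0.128786

Final: 0.128786


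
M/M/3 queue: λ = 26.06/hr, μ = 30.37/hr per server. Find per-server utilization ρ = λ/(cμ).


ρ = λ/(cμ) = 26.06/(3·30.37) = 26.06/91.11 = 0.2860

Final: 0.2860


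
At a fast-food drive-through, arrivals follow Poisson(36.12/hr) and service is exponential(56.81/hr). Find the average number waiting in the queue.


ρ = 36.12/56.81 = 0.6358
Lq = ρ²/(1−ρ) = 0.4042/0.3642 = 1.1100

Final: 1.1100


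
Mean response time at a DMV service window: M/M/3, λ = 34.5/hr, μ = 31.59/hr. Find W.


a = 1.0921; ρ = 0.3640; P₀ = 0.330049
Lq = P₀·a^c·ρ/(c!(1−ρ)²) = 0.06449
Wq = Lq/λ = 0.06449/34.5 = 0.001869 hr
W = Wq + 1/μ = 0.001869 + 0.03166 = 0.03352 hr

Final: 0.03352 hr


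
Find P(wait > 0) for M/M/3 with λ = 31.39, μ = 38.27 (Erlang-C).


a = λ/μ = 0.8202; ρ = a/3 = 0.2734
P₀ = 0.437984 (from M/M/c formula)
C(c,a) = [a^c/(c!(1−ρ))]·P₀ = [0.55182/(6·0.7266)]·0.437984
= 0.12658·0.437984 = 0.055439

Final: 0.055439


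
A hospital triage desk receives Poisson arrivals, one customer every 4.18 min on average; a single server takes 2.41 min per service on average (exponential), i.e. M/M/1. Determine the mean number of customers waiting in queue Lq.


λ = 60/4.18 = 14.3541 /hr
μ = 60/2.41 = 24.8963 /hr
ρ = λ/μ = 14.3541/24.8963 = 0.5766
Lq = ρ²/(1−ρ) = 0.3324/0.4234 = 0.7850

Final: 0.7850


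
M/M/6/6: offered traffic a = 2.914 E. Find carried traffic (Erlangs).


B(6,2.914) = 0.047535 (Erlang-B)
Carried load = a(1 − B) = 2.914·(1 − 0.047535) = 2.914·0.952465 = 2.7755 E

Final: 2.7755 Erlangs


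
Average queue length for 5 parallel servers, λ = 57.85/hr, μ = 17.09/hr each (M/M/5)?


a = λ/μ = 3.3850; ρ = a/5 = 0.6770
P₀ = 0.029837
Lq = P₀·a^c·ρ / (c!·(1−ρ)²) = 0.029837·444.43321·0.6770/(120·0.10433)
= 0.71709

Final: 0.71709


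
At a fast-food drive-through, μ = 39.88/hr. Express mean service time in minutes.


Mean service time = 1/μ = 1/39.88 hour = 0.02508 hour
In minutes: 0.02508 × 60 = 1.5045 min

Final: 1.5045 min


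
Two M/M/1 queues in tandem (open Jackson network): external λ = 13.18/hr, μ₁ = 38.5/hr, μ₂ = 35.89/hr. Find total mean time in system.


Each node sees arrival rate λ = 13.18/hr (tandem ⇒ throughput preserved).
W₁ = 1/(μ₁−λ) = 1/(38.5−13.18) = 0.03949 hr
W₂ = 1/(μ₂−λ) = 1/(35.89−13.18) = 0.04403 hr
W_total = W₁ + W₂ = 0.03949 + 0.04403 = 0.08353 hr

Final: 0.08353 hr


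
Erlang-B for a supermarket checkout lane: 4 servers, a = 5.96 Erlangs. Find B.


B(c,a) = (a^c/c!) / Σ_{k=0}^{c} a^k/k!
a^4/4! = 52.574336
Σ terms (k=0..4): 1.00000 + 5.96000 + 17.76080 + 35.28479 + 52.57434 = 112.579925
B = 52.574336/112.579925 = 0.466996

Final: 0.466996


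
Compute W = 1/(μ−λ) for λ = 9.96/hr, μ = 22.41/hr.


W = 1/(μ−λ) = 1/(22.41 − 9.96) = 1/12.45 = 0.08032 hr

Final: 0.08032 hr


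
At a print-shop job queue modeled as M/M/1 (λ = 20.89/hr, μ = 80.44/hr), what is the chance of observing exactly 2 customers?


ρ = 20.89/80.44 = 0.2597
P_n = (1−ρ)·ρ^n = (1 − 0.2597)·0.2597^2 = 0.7403·0.067442 = 0.049928

Final: 0.049928


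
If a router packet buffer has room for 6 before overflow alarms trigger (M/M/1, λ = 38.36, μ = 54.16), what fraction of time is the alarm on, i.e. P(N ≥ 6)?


ρ = 38.36/54.16 = 0.7083
P(N ≥ n) = ρ^n = 0.7083^6 = 0.126241

Final: 0.126241


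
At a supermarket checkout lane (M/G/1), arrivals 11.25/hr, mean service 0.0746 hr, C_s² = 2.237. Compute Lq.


ρ = λ·E[S] = 11.25·0.0746 = 0.8393
Lq = ρ²(1+C_s²)/(2(1−ρ)) = 0.7043·(1+2.237)/(2·0.1607)
= 0.7043·3.2370/0.3215 = 7.09160

Final: 7.09160


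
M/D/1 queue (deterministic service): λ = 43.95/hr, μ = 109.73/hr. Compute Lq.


ρ = 43.95/109.73 = 0.4005
M/D/1: Lq = ρ²/(2(1−ρ)) = 0.1604/(2·0.5995) = 0.13380

Final: 0.13380


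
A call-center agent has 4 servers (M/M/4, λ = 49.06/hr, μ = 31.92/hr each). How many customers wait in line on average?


a = λ/μ = 1.5370; ρ = a/4 = 0.3842
P₀ = 0.212728
Lq = P₀·a^c·ρ / (c!·(1−ρ)²) = 0.212728·5.58031·0.3842/(24·0.37916)
= 0.05013

Final: 0.05013


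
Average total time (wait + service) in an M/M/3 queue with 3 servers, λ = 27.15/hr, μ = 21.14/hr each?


a = 1.2843; ρ = 0.4281; P₀ = 0.268360
Lq = P₀·a^c·ρ/(c!(1−ρ)²) = 0.12401
Wq = Lq/λ = 0.12401/27.15 = 0.004568 hr
W = Wq + 1/μ = 0.004568 + 0.04730 = 0.05187 hr

Final: 0.05187 hr


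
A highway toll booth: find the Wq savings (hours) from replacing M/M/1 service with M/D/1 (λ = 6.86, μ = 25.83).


ρ = 6.86/25.83 = 0.2656
Wq(M/M/1) = ρ/(μ−λ) = 0.2656/18.97 = 0.01400 hr
Wq(M/D/1) = ρ/(2(μ−λ)) = 0.007000 hr
Savings = 0.01400 − 0.007000 = 0.007000 hr

Final: 0.007000 hr


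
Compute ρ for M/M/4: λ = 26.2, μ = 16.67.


ρ = λ/(cμ) = 26.2/(4·16.67) = 26.2/66.68 = 0.3929

Final: 0.3929


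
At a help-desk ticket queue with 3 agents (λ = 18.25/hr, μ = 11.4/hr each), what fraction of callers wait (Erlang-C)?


a = λ/μ = 1.6009; ρ = a/3 = 0.5336
P₀ = 0.186970 (from M/M/c formula)
C(c,a) = [a^c/(c!(1−ρ))]·P₀ = [4.10274/(6·0.4664)]·0.186970
= 1.46618·0.186970 = 0.274132

Final: 0.274132


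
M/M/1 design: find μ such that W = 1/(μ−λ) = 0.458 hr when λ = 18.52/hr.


W = 1/(μ−λ) ⇒ μ − λ = 1/W = 1/0.458 = 2.1834
μ = λ + 1/W = 18.52 + 2.1834 = 20.7034 per hr

Final: 20.7034 /hr


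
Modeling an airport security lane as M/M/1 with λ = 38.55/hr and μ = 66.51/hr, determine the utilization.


ρ = λ/μ = 38.55/66.51 = 0.5796

Final: 0.5796


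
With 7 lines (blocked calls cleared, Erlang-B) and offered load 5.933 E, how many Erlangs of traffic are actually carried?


B(7,5.933) = 0.180692 (Erlang-B)
Carried load = a(1 − B) = 5.933·(1 − 0.180692) = 5.933·0.819308 = 4.8610 E

Final: 4.8610 Erlangs


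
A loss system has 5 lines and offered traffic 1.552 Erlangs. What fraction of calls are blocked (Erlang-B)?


B(c,a) = (a^c/c!) / Σ_{k=0}^{c} a^k/k!
a^5/5! = 0.075037
Σ terms (k=0..5): 1.00000 + 1.55200 + 1.20435 + 0.62305 + 0.24174 + 0.07504 = 4.696185
B = 0.075037/4.696185 = 0.015978

Final: 0.015978


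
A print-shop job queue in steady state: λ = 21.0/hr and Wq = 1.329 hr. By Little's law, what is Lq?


Lq = λWq = 21.0·1.329 = 27.9090

Final: 27.9090


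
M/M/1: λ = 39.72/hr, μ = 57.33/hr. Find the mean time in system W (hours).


W = 1/(μ−λ) = 1/(57.33 − 39.72) = 1/17.61 = 0.05679 hr

Final: 0.05679 hr


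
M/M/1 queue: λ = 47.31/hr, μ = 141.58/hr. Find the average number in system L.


ρ = λ/μ = 47.31/141.58 = 0.3342
L = ρ/(1−ρ) = 0.3342/(1 − 0.3342) = 0.3342/0.6658 = 0.5019

Final: 0.5019


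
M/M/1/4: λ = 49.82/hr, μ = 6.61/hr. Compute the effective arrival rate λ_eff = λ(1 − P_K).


ρ = 7.5371; P_K = (1−ρ)ρ^4/(1−ρ^5) = 0.867358
λ_eff = λ(1 − P_K) = 49.82·(1 − 0.867358) = 49.82·0.132642 = 6.6082 /hr

Final: 6.6082 /hr


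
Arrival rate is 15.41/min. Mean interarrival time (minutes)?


Mean interarrival time = 1/λ = 1/15.41 minute = 0.06489 minute
In minutes: 0.06489 × 1 = 0.06489 min

Final: 0.06489 min


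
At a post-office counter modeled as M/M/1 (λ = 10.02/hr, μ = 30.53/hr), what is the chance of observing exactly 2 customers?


ρ = 10.02/30.53 = 0.3282
P_n = (1−ρ)·ρ^n = (1 − 0.3282)·0.3282^2 = 0.6718·0.107716 = 0.072364

Final: 0.072364


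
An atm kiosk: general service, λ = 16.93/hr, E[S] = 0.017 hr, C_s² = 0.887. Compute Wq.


ρ = λ·E[S] = 16.93·0.017 = 0.2878
E[S²] = E[S]²(1+C_s²) = 0.017²·(1+0.887) = 0.0005453
Wq = λ·E[S²]/(2(1−ρ)) = 16.93·0.0005453/(2·0.7122) = 0.006482 hr

Final: 0.006482 hr


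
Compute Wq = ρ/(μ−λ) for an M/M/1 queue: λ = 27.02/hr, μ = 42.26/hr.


ρ = 27.02/42.26 = 0.6394
Wq = ρ/(μ−λ) = 0.6394/(42.26 − 27.02) = 0.6394/15.24 = 0.04195 hr

Final: 0.04195 hr


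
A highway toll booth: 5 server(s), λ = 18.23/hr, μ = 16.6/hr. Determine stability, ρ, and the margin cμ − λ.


Total capacity cμ = 5·16.6 = 83.00/hr
ρ = λ/(cμ) = 18.23/83.00 = 0.2196
Stable ⇔ ρ < 1: YES
Spare capacity = cμ − λ = 83.00 − 18.23 = 64.77/hr

Final: ρ = 0.2196; stable; margin = 64.77/hr


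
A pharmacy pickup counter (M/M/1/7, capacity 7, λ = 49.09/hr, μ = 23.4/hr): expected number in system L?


ρ = 49.09/23.4 = 2.0979
L = ρ[1 − (K+1)ρ^K + Kρ^(K+1)] / [(1−ρ)(1−ρ^(K+1))]
Numerator: 2.0979·(1 − 8·178.829937 + 7·375.160752) = 2510.063522
Denominator: (-1.0979)·(-374.160752) = 410.777338
L = 2510.063522/410.777338 = 6.1105

Final: 6.1105


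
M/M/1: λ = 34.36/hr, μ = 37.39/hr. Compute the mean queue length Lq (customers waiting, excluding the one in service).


ρ = 34.36/37.39 = 0.9190
Lq = ρ²/(1−ρ) = 0.8445/0.08104 = 10.4210

Final: 10.4210


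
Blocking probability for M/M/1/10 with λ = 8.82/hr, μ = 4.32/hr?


ρ = λ/μ = 8.82/4.32 = 2.0417
P_K = (1−ρ)ρ^K/(1−ρ^(K+1)) = (-1.0417·1258.485984)/(1 − 2569.408884)
= -1310.922900/-2568.408884 = 0.510403

Final: 0.510403


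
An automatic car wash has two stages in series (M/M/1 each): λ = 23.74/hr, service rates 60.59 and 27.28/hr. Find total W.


Each node sees arrival rate λ = 23.74/hr (tandem ⇒ throughput preserved).
W₁ = 1/(μ₁−λ) = 1/(60.59−23.74) = 0.02714 hr
W₂ = 1/(μ₂−λ) = 1/(27.28−23.74) = 0.28249 hr
W_total = W₁ + W₂ = 0.02714 + 0.28249 = 0.30962 hr

Final: 0.30962 hr


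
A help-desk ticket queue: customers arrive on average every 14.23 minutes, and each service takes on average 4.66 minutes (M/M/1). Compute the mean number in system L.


λ = 60/14.23 = 4.2164 /hr
μ = 60/4.66 = 12.8755 /hr
ρ = λ/μ = 4.2164/12.8755 = 0.3275
L = ρ/(1−ρ) = 0.3275/0.6725 = 0.4869

Final: 0.4869


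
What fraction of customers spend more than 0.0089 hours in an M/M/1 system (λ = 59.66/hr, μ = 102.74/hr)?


W ~ Exponential(μ−λ) for M/M/1.
μ − λ = 102.74 − 59.66 = 43.0800
P(W > t) = e^{−(μ−λ)t} = e^{−0.3834} = 0.681532

Final: 0.681532


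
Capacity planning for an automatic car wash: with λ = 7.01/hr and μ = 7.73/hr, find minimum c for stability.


Stability requires cμ > λ ⇔ c > λ/μ.
λ/μ = 7.01/7.73 = 0.9069
Minimum integer c = ⌊0.9069⌋ + 1 = 1
Check: 1·7.73 = 7.73 > 7.01, while 0·7.73 = 0.00 ≤ 7.01

Final: 1 servers


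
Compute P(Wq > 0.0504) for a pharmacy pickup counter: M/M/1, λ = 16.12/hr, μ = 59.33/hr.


ρ = 16.12/59.33 = 0.2717
P(Wq > t) = ρ·e^{−(μ−λ)t} = 0.2717·e^{−2.1778}
= 0.2717·0.113292 = 0.030782

Final: 0.030782


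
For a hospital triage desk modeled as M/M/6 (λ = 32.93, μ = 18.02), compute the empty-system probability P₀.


a = λ/μ = 32.93/18.02 = 1.8274; ρ = a/c = 0.3046
Σ_{k=0}^{5} a^k/k! (terms k=0..5) = 1.00000 + 1.82741 + 1.66972 + 1.01709 + 0.46466 + 0.16983 = 6.14871
Tail: a^6/(6!(1−ρ)) = 37.24103/(720·0.6954) = 0.07438
P₀ = 1/(6.14871 + 0.07438) = 1/6.22309 = 0.160692

Final: 0.160692


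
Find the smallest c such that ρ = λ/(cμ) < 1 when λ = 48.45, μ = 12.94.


Stability requires cμ > λ ⇔ c > λ/μ.
λ/μ = 48.45/12.94 = 3.7442
Minimum integer c = ⌊3.7442⌋ + 1 = 4
Check: 4·12.94 = 51.76 > 48.45, while 3·12.94 = 38.82 ≤ 48.45

Final: 4 servers


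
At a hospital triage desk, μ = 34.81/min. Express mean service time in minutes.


Mean service time = 1/μ = 1/34.81 minute = 0.02873 minute
In minutes: 0.02873 × 1 = 0.02873 min

Final: 0.02873 min


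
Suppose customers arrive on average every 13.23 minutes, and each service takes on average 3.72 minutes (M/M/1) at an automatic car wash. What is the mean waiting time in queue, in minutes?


λ = 60/13.23 = 4.5351 /hr
μ = 60/3.72 = 16.1290 /hr
ρ = λ/μ = 4.5351/16.1290 = 0.2812
Wq = ρ/(μ−λ) = 0.2812/(16.1290−4.5351) = 0.02425 hr
In minutes: 0.02425·60 = 1.455 min

Final: 1.455 min


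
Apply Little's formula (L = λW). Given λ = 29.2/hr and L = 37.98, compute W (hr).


W = L/λ = 37.98/29.2 = 1.3007 hr

Final: 1.3007 hr


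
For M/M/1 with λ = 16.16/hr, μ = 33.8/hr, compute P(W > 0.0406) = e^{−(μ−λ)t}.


W ~ Exponential(μ−λ) for M/M/1.
μ − λ = 33.8 − 16.16 = 17.6400
P(W > t) = e^{−(μ−λ)t} = e^{−0.7162} = 0.488613

Final: 0.488613


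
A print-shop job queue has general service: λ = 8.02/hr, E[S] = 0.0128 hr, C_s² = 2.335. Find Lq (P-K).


ρ = λ·E[S] = 8.02·0.0128 = 0.1027
Lq = ρ²(1+C_s²)/(2(1−ρ)) = 0.01054·(1+2.335)/(2·0.8973)
= 0.01054·3.3350/1.7947 = 0.01958

Final: 0.01958


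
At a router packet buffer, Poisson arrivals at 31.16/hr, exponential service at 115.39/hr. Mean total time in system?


W = 1/(μ−λ) = 1/(115.39 − 31.16) = 1/84.23 = 0.01187 hr

Final: 0.01187 hr


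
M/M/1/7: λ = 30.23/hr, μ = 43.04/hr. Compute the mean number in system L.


ρ = 30.23/43.04 = 0.7024
L = ρ[1 − (K+1)ρ^K + Kρ^(K+1)] / [(1−ρ)(1−ρ^(K+1))]
Numerator: 0.7024·(1 − 8·0.084326 + 7·0.059228) = 0.519746
Denominator: (0.2976)·(0.940772) = 0.280002
L = 0.519746/0.280002 = 1.8562

Final: 1.8562


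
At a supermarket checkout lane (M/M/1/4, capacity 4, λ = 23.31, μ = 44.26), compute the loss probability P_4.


ρ = λ/μ = 23.31/44.26 = 0.5267
P_K = (1−ρ)ρ^K/(1−ρ^(K+1)) = (0.4733·0.076935)/(1 − 0.040519)
= 0.036416/0.959481 = 0.037954

Final: 0.037954


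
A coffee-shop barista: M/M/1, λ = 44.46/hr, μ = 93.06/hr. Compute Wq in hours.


ρ = 44.46/93.06 = 0.4778
Wq = ρ/(μ−λ) = 0.4778/(93.06 − 44.46) = 0.4778/48.60 = 0.009830 hr

Final: 0.009830 hr


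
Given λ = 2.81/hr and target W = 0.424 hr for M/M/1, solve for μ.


W = 1/(μ−λ) ⇒ μ − λ = 1/W = 1/0.424 = 2.3585
μ = λ + 1/W = 2.81 + 2.3585 = 5.1685 per hr

Final: 5.1685 /hr


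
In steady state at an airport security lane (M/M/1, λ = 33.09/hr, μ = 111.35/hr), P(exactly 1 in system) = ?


ρ = 33.09/111.35 = 0.2972
P_n = (1−ρ)·ρ^n = (1 − 0.2972)·0.2972^1 = 0.7028·0.297171 = 0.208860

Final: 0.208860


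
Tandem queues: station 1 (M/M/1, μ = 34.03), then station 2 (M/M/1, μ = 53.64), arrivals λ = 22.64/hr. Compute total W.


Each node sees arrival rate λ = 22.64/hr (tandem ⇒ throughput preserved).
W₁ = 1/(μ₁−λ) = 1/(34.03−22.64) = 0.08780 hr
W₂ = 1/(μ₂−λ) = 1/(53.64−22.64) = 0.03226 hr
W_total = W₁ + W₂ = 0.08780 + 0.03226 = 0.12005 hr

Final: 0.12005 hr


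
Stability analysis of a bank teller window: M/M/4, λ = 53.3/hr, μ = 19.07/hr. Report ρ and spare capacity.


Total capacity cμ = 4·19.07 = 76.28/hr
ρ = λ/(cμ) = 53.3/76.28 = 0.6987
Stable ⇔ ρ < 1: YES
Spare capacity = cμ − λ = 76.28 − 53.3 = 22.98/hr

Final: ρ = 0.6987; stable; margin = 22.98/hr


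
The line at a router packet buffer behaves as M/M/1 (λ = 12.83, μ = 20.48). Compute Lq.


ρ = 12.83/20.48 = 0.6265
Lq = ρ²/(1−ρ) = 0.3925/0.3735 = 1.0507

Final: 1.0507


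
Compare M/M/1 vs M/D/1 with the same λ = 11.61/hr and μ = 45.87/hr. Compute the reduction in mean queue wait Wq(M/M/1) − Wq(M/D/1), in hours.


ρ = 11.61/45.87 = 0.2531
Wq(M/M/1) = ρ/(μ−λ) = 0.2531/34.26 = 0.007388 hr
Wq(M/D/1) = ρ/(2(μ−λ)) = 0.003694 hr
Savings = 0.007388 − 0.003694 = 0.003694 hr

Final: 0.003694 hr


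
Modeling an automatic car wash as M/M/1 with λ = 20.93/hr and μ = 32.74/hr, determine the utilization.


ρ = λ/μ = 20.93/32.74 = 0.6393

Final: 0.6393


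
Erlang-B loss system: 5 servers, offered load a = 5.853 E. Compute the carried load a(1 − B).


B(5,5.853) = 0.350013 (Erlang-B)
Carried load = a(1 − B) = 5.853·(1 − 0.350013) = 5.853·0.649987 = 3.8044 E

Final: 3.8044 Erlangs


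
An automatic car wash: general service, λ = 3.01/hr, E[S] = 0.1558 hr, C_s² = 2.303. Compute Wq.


ρ = λ·E[S] = 3.01·0.1558 = 0.4690
E[S²] = E[S]²(1+C_s²) = 0.1558²·(1+2.303) = 0.080176
Wq = λ·E[S²]/(2(1−ρ)) = 3.01·0.080176/(2·0.5310) = 0.22722 hr

Final: 0.22722 hr


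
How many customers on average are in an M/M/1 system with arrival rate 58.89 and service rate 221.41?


ρ = λ/μ = 58.89/221.41 = 0.2660
L = ρ/(1−ρ) = 0.2660/(1 − 0.2660) = 0.2660/0.7340 = 0.3624

Final: 0.3624


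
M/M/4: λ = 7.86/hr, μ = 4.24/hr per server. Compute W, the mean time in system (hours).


a = 1.8538; ρ = 0.4634; P₀ = 0.152653
Lq = P₀·a^c·ρ/(c!(1−ρ)²) = 0.12092
Wq = Lq/λ = 0.12092/7.86 = 0.01538 hr
W = Wq + 1/μ = 0.01538 + 0.23585 = 0.25123 hr

Final: 0.25123 hr


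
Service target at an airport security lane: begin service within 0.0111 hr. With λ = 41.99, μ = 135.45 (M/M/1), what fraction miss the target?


ρ = 41.99/135.45 = 0.3100
P(Wq > t) = ρ·e^{−(μ−λ)t} = 0.3100·e^{−1.0374}
= 0.3100·0.354373 = 0.109857

Final: 0.109857


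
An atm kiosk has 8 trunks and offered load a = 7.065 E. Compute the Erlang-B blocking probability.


B(c,a) = (a^c/c!) / Σ_{k=0}^{c} a^k/k!
a^8/8! = 153.948977
Σ terms (k=0..8): 1.00000 + 7.06500 + 24.95711 + 58.77400 + 103.80958 + 146.68293 + 172.71915 + 174.32297 + 153.94898 = 843.279727
B = 153.948977/843.279727 = 0.182560

Final: 0.182560


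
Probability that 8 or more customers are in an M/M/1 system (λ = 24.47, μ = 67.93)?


ρ = 24.47/67.93 = 0.3602
P(N ≥ n) = ρ^n = 0.3602^8 = 0.0002835

Final: 0.0002835


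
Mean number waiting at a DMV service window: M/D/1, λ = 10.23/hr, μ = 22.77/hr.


ρ = 10.23/22.77 = 0.4493
M/D/1: Lq = ρ²/(2(1−ρ)) = 0.2018/(2·0.5507) = 0.18326

Final: 0.18326


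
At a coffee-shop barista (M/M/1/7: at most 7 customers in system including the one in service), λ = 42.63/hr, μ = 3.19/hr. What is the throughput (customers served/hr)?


ρ = 13.3636; P_K = (1−ρ)ρ^7/(1−ρ^8) = 0.925170
λ_eff = λ(1 − P_K) = 42.63·(1 − 0.925170) = 42.63·0.074830 = 3.1900 /hr

Final: 3.1900 /hr


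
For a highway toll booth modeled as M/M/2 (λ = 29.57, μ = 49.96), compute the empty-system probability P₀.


a = λ/μ = 29.57/49.96 = 0.5919; ρ = a/c = 0.2959
Σ_{k=0}^{1} a^k/k! (terms k=0..1) = 1.00000 + 0.59187 = 1.59187
Tail: a^2/(2!(1−ρ)) = 0.35031/(2·0.7041) = 0.24878
P₀ = 1/(1.59187 + 0.24878) = 1/1.84065 = 0.543285

Final: 0.543285


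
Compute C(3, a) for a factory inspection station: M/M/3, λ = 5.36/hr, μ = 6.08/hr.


a = λ/μ = 0.8816; ρ = a/3 = 0.2939
P₀ = 0.411204 (from M/M/c formula)
C(c,a) = [a^c/(c!(1−ρ))]·P₀ = [0.68515/(6·0.7061)]·0.411204
= 0.16171·0.411204 = 0.066497

Final: 0.066497


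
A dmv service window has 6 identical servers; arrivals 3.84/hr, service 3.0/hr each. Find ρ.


ρ = λ/(cμ) = 3.84/(6·3.0) = 3.84/18.00 = 0.2133

Final: 0.2133


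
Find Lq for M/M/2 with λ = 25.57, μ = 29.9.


a = λ/μ = 0.8552; ρ = a/2 = 0.4276
P₀ = 0.400961
Lq = P₀·a^c·ρ / (c!·(1−ρ)²) = 0.400961·0.73134·0.4276/(2·0.32765)
= 0.19134

Final: 0.19134


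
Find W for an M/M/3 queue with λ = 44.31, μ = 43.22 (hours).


a = 1.0252; ρ = 0.3417; P₀ = 0.354159
Lq = P₀·a^c·ρ/(c!(1−ρ)²) = 0.05016
Wq = Lq/λ = 0.05016/44.31 = 0.001132 hr
W = Wq + 1/μ = 0.001132 + 0.02314 = 0.02427 hr

Final: 0.02427 hr


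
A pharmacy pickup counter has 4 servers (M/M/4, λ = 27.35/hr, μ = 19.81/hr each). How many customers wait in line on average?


a = λ/μ = 1.3806; ρ = a/4 = 0.3452
P₀ = 0.249785
Lq = P₀·a^c·ρ / (c!·(1−ρ)²) = 0.249785·3.63322·0.3452/(24·0.42882)
= 0.03044

Final: 0.03044


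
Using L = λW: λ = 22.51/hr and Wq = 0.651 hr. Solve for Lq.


Lq = λWq = 22.51·0.651 = 14.6540

Final: 14.6540


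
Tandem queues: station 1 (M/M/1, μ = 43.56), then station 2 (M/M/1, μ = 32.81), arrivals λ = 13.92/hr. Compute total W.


Each node sees arrival rate λ = 13.92/hr (tandem ⇒ throughput preserved).
W₁ = 1/(μ₁−λ) = 1/(43.56−13.92) = 0.03374 hr
W₂ = 1/(μ₂−λ) = 1/(32.81−13.92) = 0.05294 hr
W_total = W₁ + W₂ = 0.03374 + 0.05294 = 0.08668 hr

Final: 0.08668 hr


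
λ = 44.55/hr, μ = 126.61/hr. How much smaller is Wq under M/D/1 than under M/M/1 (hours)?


ρ = 44.55/126.61 = 0.3519
Wq(M/M/1) = ρ/(μ−λ) = 0.3519/82.06 = 0.004288 hr
Wq(M/D/1) = ρ/(2(μ−λ)) = 0.002144 hr
Savings = 0.004288 − 0.002144 = 0.002144 hr

Final: 0.002144 hr
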